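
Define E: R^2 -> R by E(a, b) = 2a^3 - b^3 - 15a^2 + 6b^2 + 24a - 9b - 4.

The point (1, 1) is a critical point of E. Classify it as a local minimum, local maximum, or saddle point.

saddle point

The mixed partial ∂²E/∂a∂b is 0, so the Hessian at any point is diag(E_aa, E_bb) = diag(6(2a - 5), 6(-b + 2)).
At (1, 1): H = diag(-18, 6).
The eigenvalues have opposite signs, so H is indefinite: a saddle point.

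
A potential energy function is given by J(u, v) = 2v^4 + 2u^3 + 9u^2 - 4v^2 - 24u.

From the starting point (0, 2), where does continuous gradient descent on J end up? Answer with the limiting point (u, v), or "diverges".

(1, 1)

J is separable, so gradient descent decouples: u follows -∂J/∂u, v follows -∂J/∂v.
∂J/∂u = 6(u - 1)(u + 4); at u=0 this is -24, so u increases.
∂J/∂v = 8v(v - 1)(v + 1); at v=2 this is 48, so v decreases.
u converges to its nearest critical value 1 (a local min of the u-part); v converges to 1. The iterate converges to (1, 1).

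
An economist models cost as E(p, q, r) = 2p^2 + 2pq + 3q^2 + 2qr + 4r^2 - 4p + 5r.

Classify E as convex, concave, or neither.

E is quadratic, so its Hessian is the constant matrix H = [[4, 2, 0], [2, 6, 2], [0, 2, 8]].
Leading principal minors: 4, 20, 144.
All positive ⇒ H ≻ 0 ⇒ convex.

convex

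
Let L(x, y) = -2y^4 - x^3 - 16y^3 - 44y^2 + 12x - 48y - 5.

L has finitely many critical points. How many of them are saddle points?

3

L separates as a function of x plus a function of y, so ∇L=0 decouples.
∂L/∂x = -3(x - 2)(x + 2) = 0 at x ∈ {-2, 2}; ∂L/∂y = -8(y + 1)(y + 2)(y + 3) = 0 at y ∈ {-3, -2, -1}.
The Hessian is diagonal: diag(L_xx, L_yy). Second derivatives: L_xx(-2)=12, L_xx(2)=-12; L_yy(-3)=-16, L_yy(-2)=8, L_yy(-1)=-16.
Saddle points occur where the two diagonal entries have opposite signs: (-2, -3), (-2, -1), (2, -2). Count: 3.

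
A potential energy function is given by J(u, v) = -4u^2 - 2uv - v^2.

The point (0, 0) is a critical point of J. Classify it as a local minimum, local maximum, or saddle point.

The Hessian of J is constant: H = [[-8, -2], [-2, -2]].
det(H) = (-8)·(-2) − (-2)² = 12.
det(H) > 0 and tr(H) = -10 < 0, so H is negative definite and the point is a local maximum.

local maximum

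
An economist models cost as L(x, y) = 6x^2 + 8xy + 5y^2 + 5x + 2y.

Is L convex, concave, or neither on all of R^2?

convex

L is quadratic, so its Hessian is the constant matrix H = [[12, 8], [8, 10]].
det(H) = 56, tr(H) = 22.
det(H) > 0 and tr(H) > 0, so H is positive definite everywhere: convex.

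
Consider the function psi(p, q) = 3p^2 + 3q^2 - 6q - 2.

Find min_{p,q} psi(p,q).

-5

psi(p,q) separates as A(p) + B(q) − 2, so its minimum is min A + min B − 2.
A'(p) = 6p vanishes at p ∈ {0}; B'(q) = 6q - 6 vanishes at q ∈ {1}.
Local minima of A (where A''>0): A(0)=0. Local minima of B: B(1)=-3.
So the global minimum of psi is A(0) + B(1) − 2 = 0 − 3 − 2 = -5, attained at (0, 1).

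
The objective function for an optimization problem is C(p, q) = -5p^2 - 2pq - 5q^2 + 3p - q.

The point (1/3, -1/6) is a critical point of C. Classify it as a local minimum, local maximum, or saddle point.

The Hessian of C is constant: H = [[-10, -2], [-2, -10]].
det(H) = (-10)·(-10) − (-2)² = 96.
det(H) > 0 and tr(H) = -20 < 0, so H is negative definite and the point is a local maximum.

local maximum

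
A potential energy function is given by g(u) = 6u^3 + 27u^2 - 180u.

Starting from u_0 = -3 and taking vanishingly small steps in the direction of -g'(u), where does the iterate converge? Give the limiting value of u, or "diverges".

g'(u) = 18(u - 2)(u + 5), so g'(-3) = -180.
Gradient descent moves in the -g' direction, i.e. u is increasing.
The nearest critical point in that direction is u = 2, where g'' = 126 > 0 (a local minimum). The iterate converges there.

2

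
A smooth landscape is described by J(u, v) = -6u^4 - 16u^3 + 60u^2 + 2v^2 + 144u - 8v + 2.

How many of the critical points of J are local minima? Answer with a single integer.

1

J separates as a function of u plus a function of v, so ∇J=0 decouples.
∂J/∂u = -24(u - 2)(u + 1)(u + 3) = 0 at u ∈ {-3, -1, 2}; ∂J/∂v = 4(v - 2) = 0 at v ∈ {2}.
The Hessian is diagonal: diag(J_uu, J_vv). Second derivatives: J_uu(-3)=-240, J_uu(-1)=144, J_uu(2)=-360; J_vv(2)=4.
Local minima occur where both diagonal entries positive: (-1, 2). Count: 1.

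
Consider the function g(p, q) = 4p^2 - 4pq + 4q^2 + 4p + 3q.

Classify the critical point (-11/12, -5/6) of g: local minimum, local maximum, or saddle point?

The Hessian of g is constant: H = [[8, -4], [-4, 8]].
det(H) = 8·8 − (-4)² = 48.
det(H) > 0 and tr(H) = 16 > 0, so H is positive definite and the point is a local minimum.

local minimum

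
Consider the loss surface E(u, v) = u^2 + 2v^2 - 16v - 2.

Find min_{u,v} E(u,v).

-34

E(u,v) separates as P(u) + Q(v) − 2, so its minimum is min P + min Q − 2.
P'(u) = 2u vanishes at u ∈ {0}; Q'(v) = 4v - 16 vanishes at v ∈ {4}.
Local minima of P (where P''>0): P(0)=0. Local minima of Q: Q(4)=-32.
So the global minimum of E is P(0) + Q(4) − 2 = 0 − 32 − 2 = -34, attained at (0, 4).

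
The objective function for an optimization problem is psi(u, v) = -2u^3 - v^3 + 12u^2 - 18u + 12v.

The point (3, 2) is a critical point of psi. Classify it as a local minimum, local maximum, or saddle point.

local maximum

The mixed partial ∂²psi/∂u∂v is 0, so the Hessian at any point is diag(psi_uu, psi_vv) = diag(12(-u + 2), -6v).
At (3, 2): H = diag(-12, -12).
Both eigenvalues are negative, so H is negative definite: a local maximum.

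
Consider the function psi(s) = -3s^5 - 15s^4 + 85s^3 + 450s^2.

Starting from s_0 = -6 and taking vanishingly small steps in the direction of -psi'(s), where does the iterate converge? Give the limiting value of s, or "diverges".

-5

psi'(s) = -15s(s - 4)(s + 3)(s + 5), so psi'(-6) = -2700.
Gradient descent moves in the -psi' direction, i.e. s is increasing.
The nearest critical point in that direction is s = -5, where psi'' = 1350 > 0 (a local minimum). The iterate converges there.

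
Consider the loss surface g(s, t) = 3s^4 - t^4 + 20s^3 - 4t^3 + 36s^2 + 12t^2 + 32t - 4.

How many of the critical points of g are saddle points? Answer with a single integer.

g separates as a function of s plus a function of t, so ∇g=0 decouples.
∂g/∂s = 12s(s + 2)(s + 3) = 0 at s ∈ {-3, -2, 0}; ∂g/∂t = -4(t - 2)(t + 1)(t + 4) = 0 at t ∈ {-4, -1, 2}.
The Hessian is diagonal: diag(g_ss, g_tt). Second derivatives: g_ss(-3)=36, g_ss(-2)=-24, g_ss(0)=72; g_tt(-4)=-72, g_tt(-1)=36, g_tt(2)=-72.
Saddle points occur where the two diagonal entries have opposite signs: (-3, -4), (-3, 2), (-2, -1), (0, -4), (0, 2). Count: 5.

5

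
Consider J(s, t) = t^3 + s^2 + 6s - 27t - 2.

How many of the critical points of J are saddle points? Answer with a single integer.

1

J separates as a function of s plus a function of t, so ∇J=0 decouples.
∂J/∂s = 2(s + 3) = 0 at s ∈ {-3}; ∂J/∂t = 3(t - 3)(t + 3) = 0 at t ∈ {-3, 3}.
The Hessian is diagonal: diag(J_ss, J_tt). Second derivatives: J_ss(-3)=2; J_tt(-3)=-18, J_tt(3)=18.
Saddle points occur where the two diagonal entries have opposite signs: (-3, -3). Count: 1.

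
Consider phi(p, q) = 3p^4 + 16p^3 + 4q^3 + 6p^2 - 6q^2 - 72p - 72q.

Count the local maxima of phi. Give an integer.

1

phi separates as a function of p plus a function of q, so ∇phi=0 decouples.
∂phi/∂p = 12(p - 1)(p + 2)(p + 3) = 0 at p ∈ {-3, -2, 1}; ∂phi/∂q = 12(q - 3)(q + 2) = 0 at q ∈ {-2, 3}.
The Hessian is diagonal: diag(phi_pp, phi_qq). Second derivatives: phi_pp(-3)=48, phi_pp(-2)=-36, phi_pp(1)=144; phi_qq(-2)=-60, phi_qq(3)=60.
Local maxima occur where both diagonal entries negative: (-2, -2). Count: 1.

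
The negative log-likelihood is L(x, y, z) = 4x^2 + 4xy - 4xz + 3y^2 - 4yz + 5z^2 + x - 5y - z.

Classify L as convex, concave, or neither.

L is quadratic, so its Hessian is the constant matrix H = [[8, 4, -4], [4, 6, -4], [-4, -4, 10]].
Leading principal minors: 8, 32, 224.
All positive ⇒ H ≻ 0 ⇒ convex.

convex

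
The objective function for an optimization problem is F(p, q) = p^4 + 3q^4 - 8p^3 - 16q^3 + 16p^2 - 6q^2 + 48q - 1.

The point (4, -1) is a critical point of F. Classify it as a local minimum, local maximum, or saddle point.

The mixed partial ∂²F/∂p∂q is 0, so the Hessian at any point is diag(F_pp, F_qq) = diag(4(3p^2 - 12p + 8), 12(3q^2 - 8q - 1)).
At (4, -1): H = diag(32, 120).
Both eigenvalues are positive, so H is positive definite: a local minimum.

local minimum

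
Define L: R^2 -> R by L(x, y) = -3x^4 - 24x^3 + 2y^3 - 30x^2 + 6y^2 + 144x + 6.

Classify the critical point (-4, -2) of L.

The mixed partial ∂²L/∂x∂y is 0, so the Hessian at any point is diag(L_xx, L_yy) = diag(-12(3x^2 + 12x + 5), 12(y + 1)).
At (-4, -2): H = diag(-60, -12).
Both eigenvalues are negative, so H is negative definite: a local maximum.

local maximum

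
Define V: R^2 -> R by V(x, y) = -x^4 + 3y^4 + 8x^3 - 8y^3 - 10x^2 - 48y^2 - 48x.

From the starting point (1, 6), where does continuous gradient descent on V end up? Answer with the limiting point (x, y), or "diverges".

(3, 4)

V is separable, so gradient descent decouples: x follows -∂V/∂x, y follows -∂V/∂y.
∂V/∂x = -4(x - 4)(x - 3)(x + 1); at x=1 this is -48, so x increases.
∂V/∂y = 12y(y - 4)(y + 2); at y=6 this is 1152, so y decreases.
x converges to its nearest critical value 3 (a local min of the x-part); y converges to 4. The iterate converges to (3, 4).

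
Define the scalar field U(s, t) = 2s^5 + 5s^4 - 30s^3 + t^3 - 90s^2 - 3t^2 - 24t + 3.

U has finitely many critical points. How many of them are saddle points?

4

U separates as a function of s plus a function of t, so ∇U=0 decouples.
∂U/∂s = 10s(s - 3)(s + 2)(s + 3) = 0 at s ∈ {-3, -2, 0, 3}; ∂U/∂t = 3(t - 4)(t + 2) = 0 at t ∈ {-2, 4}.
The Hessian is diagonal: diag(U_ss, U_tt). Second derivatives: U_ss(-3)=-180, U_ss(-2)=100, U_ss(0)=-180, U_ss(3)=900; U_tt(-2)=-18, U_tt(4)=18.
Saddle points occur where the two diagonal entries have opposite signs: (-3, 4), (-2, -2), (0, 4), (3, -2). Count: 4.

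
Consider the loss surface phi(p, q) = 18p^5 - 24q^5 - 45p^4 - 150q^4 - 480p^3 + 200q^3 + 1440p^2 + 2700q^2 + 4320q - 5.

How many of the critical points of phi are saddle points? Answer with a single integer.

8

phi separates as a function of p plus a function of q, so ∇phi=0 decouples.
∂phi/∂p = 90p(p - 4)(p - 2)(p + 4) = 0 at p ∈ {-4, 0, 2, 4}; ∂phi/∂q = -120(q - 3)(q + 1)(q + 3)(q + 4) = 0 at q ∈ {-4, -3, -1, 3}.
The Hessian is diagonal: diag(phi_pp, phi_qq). Second derivatives: phi_pp(-4)=-17280, phi_pp(0)=2880, phi_pp(2)=-2160, phi_pp(4)=5760; phi_qq(-4)=2520, phi_qq(-3)=-1440, phi_qq(-1)=2880, phi_qq(3)=-20160.
Saddle points occur where the two diagonal entries have opposite signs: (-4, -4), (-4, -1), (0, -3), (0, 3), (2, -4), (2, -1), (4, -3), (4, 3). Count: 8.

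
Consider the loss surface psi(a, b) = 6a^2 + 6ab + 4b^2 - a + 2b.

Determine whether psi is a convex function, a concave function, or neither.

psi is quadratic, so its Hessian is the constant matrix H = [[12, 6], [6, 8]].
det(H) = 60, tr(H) = 20.
det(H) > 0 and tr(H) > 0, so H is positive definite everywhere: convex.

convex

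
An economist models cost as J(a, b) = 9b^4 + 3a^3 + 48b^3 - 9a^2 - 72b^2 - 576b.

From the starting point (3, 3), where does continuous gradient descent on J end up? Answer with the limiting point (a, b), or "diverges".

J is separable, so gradient descent decouples: a follows -∂J/∂a, b follows -∂J/∂b.
∂J/∂a = 9a(a - 2); at a=3 this is 27, so a decreases.
∂J/∂b = 36(b - 2)(b + 2)(b + 4); at b=3 this is 1260, so b decreases.
a converges to its nearest critical value 2 (a local min of the a-part); b converges to 2. The iterate converges to (2, 2).

(2, 2)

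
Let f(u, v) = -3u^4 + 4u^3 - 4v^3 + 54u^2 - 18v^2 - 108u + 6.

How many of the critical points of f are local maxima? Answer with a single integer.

2

f separates as a function of u plus a function of v, so ∇f=0 decouples.
∂f/∂u = -12(u - 3)(u - 1)(u + 3) = 0 at u ∈ {-3, 1, 3}; ∂f/∂v = -12v(v + 3) = 0 at v ∈ {-3, 0}.
The Hessian is diagonal: diag(f_uu, f_vv). Second derivatives: f_uu(-3)=-288, f_uu(1)=96, f_uu(3)=-144; f_vv(-3)=36, f_vv(0)=-36.
Local maxima occur where both diagonal entries negative: (-3, 0), (3, 0). Count: 2.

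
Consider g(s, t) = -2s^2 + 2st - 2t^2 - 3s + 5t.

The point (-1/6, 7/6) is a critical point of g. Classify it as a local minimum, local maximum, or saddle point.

local maximum

The Hessian of g is constant: H = [[-4, 2], [2, -4]].
det(H) = (-4)·(-4) − 2² = 12.
det(H) > 0 and tr(H) = -8 < 0, so H is negative definite and the point is a local maximum.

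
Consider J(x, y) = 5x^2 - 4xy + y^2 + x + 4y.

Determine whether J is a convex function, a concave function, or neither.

convex

J is quadratic, so its Hessian is the constant matrix H = [[10, -4], [-4, 2]].
det(H) = 4, tr(H) = 12.
det(H) > 0 and tr(H) > 0, so H is positive definite everywhere: convex.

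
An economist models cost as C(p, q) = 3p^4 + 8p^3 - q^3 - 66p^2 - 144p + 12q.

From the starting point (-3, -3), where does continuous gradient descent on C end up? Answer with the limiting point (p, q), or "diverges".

C is separable, so gradient descent decouples: p follows -∂C/∂p, q follows -∂C/∂q.
∂C/∂p = 12(p - 3)(p + 1)(p + 4); at p=-3 this is 144, so p decreases.
∂C/∂q = -3(q - 2)(q + 2); at q=-3 this is -15, so q increases.
p converges to its nearest critical value -4 (a local min of the p-part); q converges to -2. The iterate converges to (-4, -2).

(-4, -2)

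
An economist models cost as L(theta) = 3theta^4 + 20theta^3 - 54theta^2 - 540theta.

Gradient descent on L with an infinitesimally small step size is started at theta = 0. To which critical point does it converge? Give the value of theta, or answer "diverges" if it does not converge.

3

L'(theta) = 12(theta - 3)(theta + 3)(theta + 5), so L'(0) = -540.
Gradient descent moves in the -L' direction, i.e. theta is increasing.
The nearest critical point in that direction is theta = 3, where L'' = 576 > 0 (a local minimum). The iterate converges there.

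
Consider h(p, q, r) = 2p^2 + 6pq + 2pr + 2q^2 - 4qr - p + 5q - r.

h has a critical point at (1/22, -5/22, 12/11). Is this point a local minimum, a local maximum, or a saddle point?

saddle point

The Hessian is constant: H = [[4, 6, 2], [6, 4, -4], [2, -4, 0]].
Leading principal minors: Δ₁ = 4, Δ₂ = -20, Δ₃ = -176.
The minors fit neither the all-positive nor the alternating-sign pattern, so H is indefinite: a saddle point.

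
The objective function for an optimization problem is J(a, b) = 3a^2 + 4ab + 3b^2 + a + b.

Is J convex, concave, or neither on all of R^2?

J is quadratic, so its Hessian is the constant matrix H = [[6, 4], [4, 6]].
det(H) = 20, tr(H) = 12.
det(H) > 0 and tr(H) > 0, so H is positive definite everywhere: convex.

convex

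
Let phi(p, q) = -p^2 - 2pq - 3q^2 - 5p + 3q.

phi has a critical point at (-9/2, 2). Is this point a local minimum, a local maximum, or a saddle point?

local maximum

The Hessian of phi is constant: H = [[-2, -2], [-2, -6]].
det(H) = (-2)·(-6) − (-2)² = 8.
det(H) > 0 and tr(H) = -8 < 0, so H is negative definite and the point is a local maximum.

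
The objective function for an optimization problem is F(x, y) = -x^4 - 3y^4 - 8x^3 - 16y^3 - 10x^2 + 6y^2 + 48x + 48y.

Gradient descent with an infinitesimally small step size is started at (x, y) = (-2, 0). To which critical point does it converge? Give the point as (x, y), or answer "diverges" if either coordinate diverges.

F is separable, so gradient descent decouples: x follows -∂F/∂x, y follows -∂F/∂y.
∂F/∂x = -4(x - 1)(x + 3)(x + 4); at x=-2 this is 24, so x decreases.
∂F/∂y = -12(y - 1)(y + 1)(y + 4); at y=0 this is 48, so y decreases.
x converges to its nearest critical value -3 (a local min of the x-part); y converges to -1. The iterate converges to (-3, -1).

(-3, -1)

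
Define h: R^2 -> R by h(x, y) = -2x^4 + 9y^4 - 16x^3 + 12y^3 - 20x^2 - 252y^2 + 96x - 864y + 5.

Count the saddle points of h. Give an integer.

5

h separates as a function of x plus a function of y, so ∇h=0 decouples.
∂h/∂x = -8(x - 1)(x + 3)(x + 4) = 0 at x ∈ {-4, -3, 1}; ∂h/∂y = 36(y - 4)(y + 2)(y + 3) = 0 at y ∈ {-3, -2, 4}.
The Hessian is diagonal: diag(h_xx, h_yy). Second derivatives: h_xx(-4)=-40, h_xx(-3)=32, h_xx(1)=-160; h_yy(-3)=252, h_yy(-2)=-216, h_yy(4)=1512.
Saddle points occur where the two diagonal entries have opposite signs: (-4, -3), (-4, 4), (-3, -2), (1, -3), (1, 4). Count: 5.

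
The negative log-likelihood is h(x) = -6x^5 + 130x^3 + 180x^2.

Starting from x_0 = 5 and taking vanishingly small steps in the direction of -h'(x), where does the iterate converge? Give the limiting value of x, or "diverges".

diverges

h'(x) = -30x(x - 4)(x + 1)(x + 3), so h'(5) = -7200.
Gradient descent moves in the -h' direction, i.e. x is increasing.
There is no critical point above x=5, and h' keeps the same sign, so the iterate runs off to +∞.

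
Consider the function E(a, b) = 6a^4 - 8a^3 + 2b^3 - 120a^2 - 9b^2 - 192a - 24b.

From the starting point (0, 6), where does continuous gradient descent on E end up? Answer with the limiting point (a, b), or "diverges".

(4, 4)

E is separable, so gradient descent decouples: a follows -∂E/∂a, b follows -∂E/∂b.
∂E/∂a = 24(a - 4)(a + 1)(a + 2); at a=0 this is -192, so a increases.
∂E/∂b = 6(b - 4)(b + 1); at b=6 this is 84, so b decreases.
a converges to its nearest critical value 4 (a local min of the a-part); b converges to 4. The iterate converges to (4, 4).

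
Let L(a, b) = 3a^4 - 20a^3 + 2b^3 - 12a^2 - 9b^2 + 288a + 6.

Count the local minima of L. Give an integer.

2

L separates as a function of a plus a function of b, so ∇L=0 decouples.
∂L/∂a = 12(a - 4)(a - 3)(a + 2) = 0 at a ∈ {-2, 3, 4}; ∂L/∂b = 6b(b - 3) = 0 at b ∈ {0, 3}.
The Hessian is diagonal: diag(L_aa, L_bb). Second derivatives: L_aa(-2)=360, L_aa(3)=-60, L_aa(4)=72; L_bb(0)=-18, L_bb(3)=18.
Local minima occur where both diagonal entries positive: (-2, 3), (4, 3). Count: 2.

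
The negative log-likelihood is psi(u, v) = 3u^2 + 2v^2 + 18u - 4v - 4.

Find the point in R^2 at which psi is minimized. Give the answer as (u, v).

(-3, 1)

psi(u,v) separates as P(u) + Q(v) − 4, so its minimum is min P + min Q − 4.
P'(u) = 6u + 18 vanishes at u ∈ {-3}; Q'(v) = 4v - 4 vanishes at v ∈ {1}.
Local minima of P (where P''>0): P(-3)=-27. Local minima of Q: Q(1)=-2.
So the global minimum of psi is P(-3) + Q(1) − 4 = -27 − 2 − 4 = -33, attained at (-3, 1).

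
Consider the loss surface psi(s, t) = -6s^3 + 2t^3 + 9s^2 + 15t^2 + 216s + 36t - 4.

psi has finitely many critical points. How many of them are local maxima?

psi separates as a function of s plus a function of t, so ∇psi=0 decouples.
∂psi/∂s = -18(s - 4)(s + 3) = 0 at s ∈ {-3, 4}; ∂psi/∂t = 6(t + 2)(t + 3) = 0 at t ∈ {-3, -2}.
The Hessian is diagonal: diag(psi_ss, psi_tt). Second derivatives: psi_ss(-3)=126, psi_ss(4)=-126; psi_tt(-3)=-6, psi_tt(-2)=6.
Local maxima occur where both diagonal entries negative: (4, -3). Count: 1.

1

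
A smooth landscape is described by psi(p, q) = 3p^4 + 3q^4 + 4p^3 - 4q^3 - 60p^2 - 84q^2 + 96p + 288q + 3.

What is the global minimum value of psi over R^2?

-2301

psi(p,q) separates as A(p) + B(q) + 3, so its minimum is min A + min B + 3.
A'(p) = 12(p - 2)(p - 1)(p + 4) vanishes at p ∈ {-4, 1, 2}; B'(q) = 12(q - 3)(q - 2)(q + 4) vanishes at q ∈ {-4, 2, 3}.
Local minima of A (where A''>0): A(-4)=-832, A(2)=32. Local minima of B: B(-4)=-1472, B(3)=243.
So the global minimum of psi is A(-4) + B(-4) + 3 = -832 − 1472 + 3 = -2301, attained at (-4, -4).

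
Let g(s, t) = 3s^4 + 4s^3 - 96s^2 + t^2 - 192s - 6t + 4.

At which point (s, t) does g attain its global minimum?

(4, 3)

g(s,t) separates as P(s) + Q(t) + 4, so its minimum is min P + min Q + 4.
P'(s) = 12(s - 4)(s + 1)(s + 4) vanishes at s ∈ {-4, -1, 4}; Q'(t) = 2(t - 3) vanishes at t ∈ {3}.
Local minima of P (where P''>0): P(-4)=-256, P(4)=-1280. Local minima of Q: Q(3)=-9.
So the global minimum of g is P(4) + Q(3) + 4 = -1280 − 9 + 4 = -1285, attained at (4, 3).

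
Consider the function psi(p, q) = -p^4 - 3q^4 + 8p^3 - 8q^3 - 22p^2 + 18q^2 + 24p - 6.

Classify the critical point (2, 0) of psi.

local minimum

The mixed partial ∂²psi/∂p∂q is 0, so the Hessian at any point is diag(psi_pp, psi_qq) = diag(4(-3p^2 + 12p - 11), 12(-3q^2 - 4q + 3)).
At (2, 0): H = diag(4, 36).
Both eigenvalues are positive, so H is positive definite: a local minimum.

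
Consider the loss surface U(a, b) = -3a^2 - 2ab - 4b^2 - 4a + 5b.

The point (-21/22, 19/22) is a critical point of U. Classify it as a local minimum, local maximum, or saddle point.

local maximum

The Hessian of U is constant: H = [[-6, -2], [-2, -8]].
det(H) = (-6)·(-8) − (-2)² = 44.
det(H) > 0 and tr(H) = -14 < 0, so H is negative definite and the point is a local maximum.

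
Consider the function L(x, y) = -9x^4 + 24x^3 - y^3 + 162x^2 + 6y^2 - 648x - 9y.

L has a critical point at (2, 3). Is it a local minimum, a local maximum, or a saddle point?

saddle point

The mixed partial ∂²L/∂x∂y is 0, so the Hessian at any point is diag(L_xx, L_yy) = diag(36(-3x^2 + 4x + 9), 6(-y + 2)).
At (2, 3): H = diag(180, -6).
The eigenvalues have opposite signs, so H is indefinite: a saddle point.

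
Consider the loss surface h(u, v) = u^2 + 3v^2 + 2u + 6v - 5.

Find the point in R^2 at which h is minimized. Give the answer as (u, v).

(-1, -1)

h(u,v) separates as P(u) + Q(v) − 5, so its minimum is min P + min Q − 5.
P'(u) = 2u + 2 vanishes at u ∈ {-1}; Q'(v) = 6v + 6 vanishes at v ∈ {-1}.
Local minima of P (where P''>0): P(-1)=-1. Local minima of Q: Q(-1)=-3.
So the global minimum of h is P(-1) + Q(-1) − 5 = -1 − 3 − 5 = -9, attained at (-1, -1).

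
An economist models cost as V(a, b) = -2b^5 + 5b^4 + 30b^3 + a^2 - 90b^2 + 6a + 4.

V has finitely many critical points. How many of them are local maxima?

0

V separates as a function of a plus a function of b, so ∇V=0 decouples.
∂V/∂a = 2(a + 3) = 0 at a ∈ {-3}; ∂V/∂b = -10b(b - 3)(b - 2)(b + 3) = 0 at b ∈ {-3, 0, 2, 3}.
The Hessian is diagonal: diag(V_aa, V_bb). Second derivatives: V_aa(-3)=2; V_bb(-3)=900, V_bb(0)=-180, V_bb(2)=100, V_bb(3)=-180.
Local maxima occur where both diagonal entries negative: none. Count: 0.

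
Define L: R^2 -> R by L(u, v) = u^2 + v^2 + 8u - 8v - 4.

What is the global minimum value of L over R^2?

L(u,v) separates as P(u) + Q(v) − 4, so its minimum is min P + min Q − 4.
P'(u) = 2u + 8 vanishes at u ∈ {-4}; Q'(v) = 2v - 8 vanishes at v ∈ {4}.
Local minima of P (where P''>0): P(-4)=-16. Local minima of Q: Q(4)=-16.
So the global minimum of L is P(-4) + Q(4) − 4 = -16 − 16 − 4 = -36, attained at (-4, 4).

-36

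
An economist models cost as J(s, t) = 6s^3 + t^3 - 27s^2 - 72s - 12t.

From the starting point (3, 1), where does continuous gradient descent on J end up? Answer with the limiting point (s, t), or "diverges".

(4, 2)

J is separable, so gradient descent decouples: s follows -∂J/∂s, t follows -∂J/∂t.
∂J/∂s = 18(s - 4)(s + 1); at s=3 this is -72, so s increases.
∂J/∂t = 3(t - 2)(t + 2); at t=1 this is -9, so t increases.
s converges to its nearest critical value 4 (a local min of the s-part); t converges to 2. The iterate converges to (4, 2).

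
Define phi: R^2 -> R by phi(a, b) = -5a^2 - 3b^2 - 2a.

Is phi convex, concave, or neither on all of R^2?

concave

phi is quadratic, so its Hessian is the constant matrix H = [[-10, 0], [0, -6]].
det(H) = 60, tr(H) = -16.
det(H) > 0 and tr(H) < 0, so H is negative definite everywhere: concave.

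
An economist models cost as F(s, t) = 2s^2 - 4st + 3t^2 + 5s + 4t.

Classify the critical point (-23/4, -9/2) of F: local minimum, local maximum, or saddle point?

local minimum

The Hessian of F is constant: H = [[4, -4], [-4, 6]].
det(H) = 4·6 − (-4)² = 8.
det(H) > 0 and tr(H) = 10 > 0, so H is positive definite and the point is a local minimum.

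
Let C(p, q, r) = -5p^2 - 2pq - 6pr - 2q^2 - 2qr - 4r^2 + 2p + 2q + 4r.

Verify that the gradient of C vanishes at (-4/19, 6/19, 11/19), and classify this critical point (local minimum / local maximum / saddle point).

∇C = (-10p - 2q - 6r + 2, -2p - 4q - 2r + 2, -6p - 2q - 8r + 4); substituting (-4/19, 6/19, 11/19) gives ∇C = (0, 0, 0), so (-4/19, 6/19, 11/19) is indeed a critical point.
The Hessian is constant: H = [[-10, -2, -6], [-2, -4, -2], [-6, -2, -8]].
Leading principal minors: Δ₁ = -10, Δ₂ = 36, Δ₃ = -152.
The minors alternate sign starting negative (−, +, −), so H is negative definite: a local maximum.

local maximum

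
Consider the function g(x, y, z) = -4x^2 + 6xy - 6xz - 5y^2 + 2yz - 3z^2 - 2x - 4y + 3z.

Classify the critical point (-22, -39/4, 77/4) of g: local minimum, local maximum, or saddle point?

The Hessian is constant: H = [[-8, 6, -6], [6, -10, 2], [-6, 2, -6]].
Leading principal minors: Δ₁ = -8, Δ₂ = 44, Δ₃ = -16.
The minors alternate sign starting negative (−, +, −), so H is negative definite: a local maximum.

local maximum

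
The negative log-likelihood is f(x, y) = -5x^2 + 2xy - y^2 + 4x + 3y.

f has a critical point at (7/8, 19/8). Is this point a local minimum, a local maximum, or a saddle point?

The Hessian of f is constant: H = [[-10, 2], [2, -2]].
det(H) = (-10)·(-2) − 2² = 16.
det(H) > 0 and tr(H) = -12 < 0, so H is negative definite and the point is a local maximum.

local maximum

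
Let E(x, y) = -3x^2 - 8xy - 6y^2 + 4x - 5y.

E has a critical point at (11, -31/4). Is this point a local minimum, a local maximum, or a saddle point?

local maximum

The Hessian of E is constant: H = [[-6, -8], [-8, -12]].
det(H) = (-6)·(-12) − (-8)² = 8.
det(H) > 0 and tr(H) = -18 < 0, so H is negative definite and the point is a local maximum.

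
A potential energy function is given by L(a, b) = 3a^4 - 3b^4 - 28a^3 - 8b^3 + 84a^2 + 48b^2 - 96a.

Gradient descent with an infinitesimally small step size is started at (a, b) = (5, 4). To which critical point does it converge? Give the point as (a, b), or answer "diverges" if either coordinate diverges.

diverges

L is separable, so gradient descent decouples: a follows -∂L/∂a, b follows -∂L/∂b.
∂L/∂a = 12(a - 4)(a - 2)(a - 1); at a=5 this is 144, so a decreases.
∂L/∂b = -12b(b - 2)(b + 4); at b=4 this is -768, so b increases.
The b-coordinate has no critical point in that direction and runs off to infinity.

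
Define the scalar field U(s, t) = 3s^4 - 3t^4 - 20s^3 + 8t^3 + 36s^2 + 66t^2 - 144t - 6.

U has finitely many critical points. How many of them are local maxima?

2

U separates as a function of s plus a function of t, so ∇U=0 decouples.
∂U/∂s = 12s(s - 3)(s - 2) = 0 at s ∈ {0, 2, 3}; ∂U/∂t = -12(t - 4)(t - 1)(t + 3) = 0 at t ∈ {-3, 1, 4}.
The Hessian is diagonal: diag(U_ss, U_tt). Second derivatives: U_ss(0)=72, U_ss(2)=-24, U_ss(3)=36; U_tt(-3)=-336, U_tt(1)=144, U_tt(4)=-252.
Local maxima occur where both diagonal entries negative: (2, -3), (2, 4). Count: 2.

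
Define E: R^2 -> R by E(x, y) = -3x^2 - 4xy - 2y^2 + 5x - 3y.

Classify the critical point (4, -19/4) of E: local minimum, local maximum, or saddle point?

local maximum

The Hessian of E is constant: H = [[-6, -4], [-4, -4]].
det(H) = (-6)·(-4) − (-4)² = 8.
det(H) > 0 and tr(H) = -10 < 0, so H is negative definite and the point is a local maximum.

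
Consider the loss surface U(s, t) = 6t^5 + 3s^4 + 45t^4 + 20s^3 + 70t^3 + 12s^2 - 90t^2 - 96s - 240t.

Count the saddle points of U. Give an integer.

U separates as a function of s plus a function of t, so ∇U=0 decouples.
∂U/∂s = 12(s - 1)(s + 2)(s + 4) = 0 at s ∈ {-4, -2, 1}; ∂U/∂t = 30(t - 1)(t + 1)(t + 2)(t + 4) = 0 at t ∈ {-4, -2, -1, 1}.
The Hessian is diagonal: diag(U_ss, U_tt). Second derivatives: U_ss(-4)=120, U_ss(-2)=-72, U_ss(1)=180; U_tt(-4)=-900, U_tt(-2)=180, U_tt(-1)=-180, U_tt(1)=900.
Saddle points occur where the two diagonal entries have opposite signs: (-4, -4), (-4, -1), (-2, -2), (-2, 1), (1, -4), (1, -1). Count: 6.

6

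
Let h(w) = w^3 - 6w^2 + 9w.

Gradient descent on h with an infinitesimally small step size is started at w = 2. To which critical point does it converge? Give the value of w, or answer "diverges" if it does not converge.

3

h'(w) = 3(w - 3)(w - 1), so h'(2) = -3.
Gradient descent moves in the -h' direction, i.e. w is increasing.
The nearest critical point in that direction is w = 3, where h'' = 6 > 0 (a local minimum). The iterate converges there.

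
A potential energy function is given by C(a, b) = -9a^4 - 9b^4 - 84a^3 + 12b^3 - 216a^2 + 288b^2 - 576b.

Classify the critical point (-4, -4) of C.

local maximum

The mixed partial ∂²C/∂a∂b is 0, so the Hessian at any point is diag(C_aa, C_bb) = diag(-36(3a^2 + 14a + 12), 36(-3b^2 + 2b + 16)).
At (-4, -4): H = diag(-144, -1440).
Both eigenvalues are negative, so H is negative definite: a local maximum.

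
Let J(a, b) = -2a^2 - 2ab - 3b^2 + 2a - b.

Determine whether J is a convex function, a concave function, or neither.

J is quadratic, so its Hessian is the constant matrix H = [[-4, -2], [-2, -6]].
det(H) = 20, tr(H) = -10.
det(H) > 0 and tr(H) < 0, so H is negative definite everywhere: concave.

concave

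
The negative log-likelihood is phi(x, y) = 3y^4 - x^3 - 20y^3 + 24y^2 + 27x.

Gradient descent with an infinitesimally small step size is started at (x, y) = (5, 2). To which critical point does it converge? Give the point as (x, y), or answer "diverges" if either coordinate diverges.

phi is separable, so gradient descent decouples: x follows -∂phi/∂x, y follows -∂phi/∂y.
∂phi/∂x = -3(x - 3)(x + 3); at x=5 this is -48, so x increases.
∂phi/∂y = 12y(y - 4)(y - 1); at y=2 this is -48, so y increases.
The x-coordinate has no critical point in that direction and runs off to infinity.

diverges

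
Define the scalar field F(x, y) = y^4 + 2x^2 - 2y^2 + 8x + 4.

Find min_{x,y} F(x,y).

-5

F(x,y) separates as P(x) + Q(y) + 4, so its minimum is min P + min Q + 4.
P'(x) = 4x + 8 vanishes at x ∈ {-2}; Q'(y) = 4y(y - 1)(y + 1) vanishes at y ∈ {-1, 0, 1}.
Local minima of P (where P''>0): P(-2)=-8. Local minima of Q: Q(-1)=-1, Q(1)=-1.
So the global minimum of F is P(-2) + Q(-1) + 4 = -8 − 1 + 4 = -5, attained at (-2, -1).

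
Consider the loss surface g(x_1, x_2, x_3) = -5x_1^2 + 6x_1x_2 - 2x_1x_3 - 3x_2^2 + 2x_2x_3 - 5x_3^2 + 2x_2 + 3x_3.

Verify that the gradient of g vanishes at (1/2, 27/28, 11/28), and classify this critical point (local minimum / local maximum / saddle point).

∇g = (-10x_1 + 6x_2 - 2x_3, 6x_1 - 6x_2 + 2x_3 + 2, -2x_1 + 2x_2 - 10x_3 + 3); substituting (1/2, 27/28, 11/28) gives ∇g = (0, 0, 0), so (1/2, 27/28, 11/28) is indeed a critical point.
The Hessian is constant: H = [[-10, 6, -2], [6, -6, 2], [-2, 2, -10]].
Leading principal minors: Δ₁ = -10, Δ₂ = 24, Δ₃ = -224.
The minors alternate sign starting negative (−, +, −), so H is negative definite: a local maximum.

local maximum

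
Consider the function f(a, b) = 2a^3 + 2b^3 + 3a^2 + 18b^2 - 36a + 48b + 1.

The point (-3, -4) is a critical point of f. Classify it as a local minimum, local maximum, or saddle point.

local maximum

The mixed partial ∂²f/∂a∂b is 0, so the Hessian at any point is diag(f_aa, f_bb) = diag(6(2a + 1), 12(b + 3)).
At (-3, -4): H = diag(-30, -12).
Both eigenvalues are negative, so H is negative definite: a local maximum.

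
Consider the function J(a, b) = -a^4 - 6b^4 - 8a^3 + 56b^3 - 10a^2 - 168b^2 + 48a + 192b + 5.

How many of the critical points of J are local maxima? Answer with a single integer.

4

J separates as a function of a plus a function of b, so ∇J=0 decouples.
∂J/∂a = -4(a - 1)(a + 3)(a + 4) = 0 at a ∈ {-4, -3, 1}; ∂J/∂b = -24(b - 4)(b - 2)(b - 1) = 0 at b ∈ {1, 2, 4}.
The Hessian is diagonal: diag(J_aa, J_bb). Second derivatives: J_aa(-4)=-20, J_aa(-3)=16, J_aa(1)=-80; J_bb(1)=-72, J_bb(2)=48, J_bb(4)=-144.
Local maxima occur where both diagonal entries negative: (-4, 1), (-4, 4), (1, 1), (1, 4). Count: 4.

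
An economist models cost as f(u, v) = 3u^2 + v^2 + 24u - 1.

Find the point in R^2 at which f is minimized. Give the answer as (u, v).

f(u,v) separates as P(u) + Q(v) − 1, so its minimum is min P + min Q − 1.
P'(u) = 6u + 24 vanishes at u ∈ {-4}; Q'(v) = 2v vanishes at v ∈ {0}.
Local minima of P (where P''>0): P(-4)=-48. Local minima of Q: Q(0)=0.
So the global minimum of f is P(-4) + Q(0) − 1 = -48 + 0 − 1 = -49, attained at (-4, 0).

(-4, 0)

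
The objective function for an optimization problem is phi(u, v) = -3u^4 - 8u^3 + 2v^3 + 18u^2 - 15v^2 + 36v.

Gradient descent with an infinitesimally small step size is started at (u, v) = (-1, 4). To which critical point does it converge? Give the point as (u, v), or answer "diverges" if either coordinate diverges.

(0, 3)

phi is separable, so gradient descent decouples: u follows -∂phi/∂u, v follows -∂phi/∂v.
∂phi/∂u = -12u(u - 1)(u + 3); at u=-1 this is -48, so u increases.
∂phi/∂v = 6(v - 3)(v - 2); at v=4 this is 12, so v decreases.
u converges to its nearest critical value 0 (a local min of the u-part); v converges to 3. The iterate converges to (0, 3).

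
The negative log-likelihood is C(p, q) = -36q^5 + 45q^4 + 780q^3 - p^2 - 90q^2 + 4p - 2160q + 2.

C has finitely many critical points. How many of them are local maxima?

C separates as a function of p plus a function of q, so ∇C=0 decouples.
∂C/∂p = -2(p - 2) = 0 at p ∈ {2}; ∂C/∂q = -180(q - 4)(q - 1)(q + 1)(q + 3) = 0 at q ∈ {-3, -1, 1, 4}.
The Hessian is diagonal: diag(C_pp, C_qq). Second derivatives: C_pp(2)=-2; C_qq(-3)=10080, C_qq(-1)=-3600, C_qq(1)=4320, C_qq(4)=-18900.
Local maxima occur where both diagonal entries negative: (2, -1), (2, 4). Count: 2.

2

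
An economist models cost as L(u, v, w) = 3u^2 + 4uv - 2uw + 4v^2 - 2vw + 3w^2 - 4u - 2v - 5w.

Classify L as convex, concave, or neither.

convex

L is quadratic, so its Hessian is the constant matrix H = [[6, 4, -2], [4, 8, -2], [-2, -2, 6]].
Leading principal minors: 6, 32, 168.
All positive ⇒ H ≻ 0 ⇒ convex.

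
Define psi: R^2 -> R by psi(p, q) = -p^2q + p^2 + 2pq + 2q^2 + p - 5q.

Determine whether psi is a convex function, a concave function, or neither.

neither

The term -p^2q is cubic, so the Hessian is not constant.
∂²psi/∂p² = -2q + 2, which takes both signs as q varies (negative for sufficiently large q). A diagonal entry of the Hessian changing sign means the Hessian is neither positive- nor negative-semidefinite on all of R^2.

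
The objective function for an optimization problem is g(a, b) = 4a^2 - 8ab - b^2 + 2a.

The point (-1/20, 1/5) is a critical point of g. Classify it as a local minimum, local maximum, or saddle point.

saddle point

The Hessian of g is constant: H = [[8, -8], [-8, -2]].
det(H) = 8·(-2) − (-8)² = -80.
Since det(H) < 0, H is indefinite and the critical point is a saddle point.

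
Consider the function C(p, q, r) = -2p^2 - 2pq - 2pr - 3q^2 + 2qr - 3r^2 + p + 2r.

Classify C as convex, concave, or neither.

concave

C is quadratic, so its Hessian is the constant matrix H = [[-4, -2, -2], [-2, -6, 2], [-2, 2, -6]].
Leading principal minors: -4, 20, -64.
Signs alternate −, +, − ⇒ H ≺ 0 ⇒ concave.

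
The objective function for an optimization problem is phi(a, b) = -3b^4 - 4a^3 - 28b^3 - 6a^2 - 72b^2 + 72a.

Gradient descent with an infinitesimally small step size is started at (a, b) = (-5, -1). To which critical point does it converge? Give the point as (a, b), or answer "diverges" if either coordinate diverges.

(-3, -3)

phi is separable, so gradient descent decouples: a follows -∂phi/∂a, b follows -∂phi/∂b.
∂phi/∂a = -12(a - 2)(a + 3); at a=-5 this is -168, so a increases.
∂phi/∂b = -12b(b + 3)(b + 4); at b=-1 this is 72, so b decreases.
a converges to its nearest critical value -3 (a local min of the a-part); b converges to -3. The iterate converges to (-3, -3).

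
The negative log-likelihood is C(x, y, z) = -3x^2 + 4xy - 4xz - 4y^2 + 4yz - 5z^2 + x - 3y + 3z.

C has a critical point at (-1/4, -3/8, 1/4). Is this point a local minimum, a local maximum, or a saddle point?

The Hessian is constant: H = [[-6, 4, -4], [4, -8, 4], [-4, 4, -10]].
Leading principal minors: Δ₁ = -6, Δ₂ = 32, Δ₃ = -224.
The minors alternate sign starting negative (−, +, −), so H is negative definite: a local maximum.

local maximum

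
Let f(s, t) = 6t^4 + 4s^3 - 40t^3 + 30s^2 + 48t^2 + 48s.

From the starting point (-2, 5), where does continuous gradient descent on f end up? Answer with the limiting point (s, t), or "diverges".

(-1, 4)

f is separable, so gradient descent decouples: s follows -∂f/∂s, t follows -∂f/∂t.
∂f/∂s = 12(s + 1)(s + 4); at s=-2 this is -24, so s increases.
∂f/∂t = 24t(t - 4)(t - 1); at t=5 this is 480, so t decreases.
s converges to its nearest critical value -1 (a local min of the s-part); t converges to 4. The iterate converges to (-1, 4).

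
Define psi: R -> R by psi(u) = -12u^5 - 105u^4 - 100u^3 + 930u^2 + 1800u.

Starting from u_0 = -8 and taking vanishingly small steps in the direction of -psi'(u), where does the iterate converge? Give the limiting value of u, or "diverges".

-5

psi'(u) = -60(u - 2)(u + 1)(u + 3)(u + 5), so psi'(-8) = -63000.
Gradient descent moves in the -psi' direction, i.e. u is increasing.
The nearest critical point in that direction is u = -5, where psi'' = 3360 > 0 (a local minimum). The iterate converges there.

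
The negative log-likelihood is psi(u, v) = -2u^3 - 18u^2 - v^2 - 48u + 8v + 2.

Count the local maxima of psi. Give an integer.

psi separates as a function of u plus a function of v, so ∇psi=0 decouples.
∂psi/∂u = -6(u + 2)(u + 4) = 0 at u ∈ {-4, -2}; ∂psi/∂v = -2(v - 4) = 0 at v ∈ {4}.
The Hessian is diagonal: diag(psi_uu, psi_vv). Second derivatives: psi_uu(-4)=12, psi_uu(-2)=-12; psi_vv(4)=-2.
Local maxima occur where both diagonal entries negative: (-2, 4). Count: 1.

1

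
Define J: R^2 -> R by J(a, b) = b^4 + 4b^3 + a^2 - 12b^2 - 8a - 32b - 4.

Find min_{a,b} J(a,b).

-84

J(a,b) separates as P(a) + Q(b) − 4, so its minimum is min P + min Q − 4.
P'(a) = 2a - 8 vanishes at a ∈ {4}; Q'(b) = 4(b - 2)(b + 1)(b + 4) vanishes at b ∈ {-4, -1, 2}.
Local minima of P (where P''>0): P(4)=-16. Local minima of Q: Q(-4)=-64, Q(2)=-64.
So the global minimum of J is P(4) + Q(-4) − 4 = -16 − 64 − 4 = -84, attained at (4, -4).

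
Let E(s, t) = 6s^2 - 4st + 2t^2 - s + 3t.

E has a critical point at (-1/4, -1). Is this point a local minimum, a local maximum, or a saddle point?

The Hessian of E is constant: H = [[12, -4], [-4, 4]].
det(H) = 12·4 − (-4)² = 32.
det(H) > 0 and tr(H) = 16 > 0, so H is positive definite and the point is a local minimum.

local minimum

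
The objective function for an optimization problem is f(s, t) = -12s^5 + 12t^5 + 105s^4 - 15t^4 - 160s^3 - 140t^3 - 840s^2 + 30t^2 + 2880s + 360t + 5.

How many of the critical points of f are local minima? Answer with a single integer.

f separates as a function of s plus a function of t, so ∇f=0 decouples.
∂f/∂s = -60(s - 4)(s - 3)(s - 2)(s + 2) = 0 at s ∈ {-2, 2, 3, 4}; ∂f/∂t = 60(t - 3)(t - 1)(t + 1)(t + 2) = 0 at t ∈ {-2, -1, 1, 3}.
The Hessian is diagonal: diag(f_ss, f_tt). Second derivatives: f_ss(-2)=7200, f_ss(2)=-480, f_ss(3)=300, f_ss(4)=-720; f_tt(-2)=-900, f_tt(-1)=480, f_tt(1)=-720, f_tt(3)=2400.
Local minima occur where both diagonal entries positive: (-2, -1), (-2, 3), (3, -1), (3, 3). Count: 4.

4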